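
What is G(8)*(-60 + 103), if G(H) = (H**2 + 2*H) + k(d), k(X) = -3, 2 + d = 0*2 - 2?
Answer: 3311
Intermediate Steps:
d = -4 (d = -2 + (0*2 - 2) = -2 + (0 - 2) = -2 - 2 = -4)
G(H) = -3 + H**2 + 2*H (G(H) = (H**2 + 2*H) - 3 = -3 + H**2 + 2*H)
G(8)*(-60 + 103) = (-3 + 8**2 + 2*8)*(-60 + 103) = (-3 + 64 + 16)*43 = 77*43 = 3311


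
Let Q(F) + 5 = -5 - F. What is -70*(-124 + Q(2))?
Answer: 9520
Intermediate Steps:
Q(F) = -10 - F (Q(F) = -5 + (-5 - F) = -10 - F)
-70*(-124 + Q(2)) = -70*(-124 + (-10 - 1*2)) = -70*(-124 + (-10 - 2)) = -70*(-124 - 12) = -70*(-136) = 9520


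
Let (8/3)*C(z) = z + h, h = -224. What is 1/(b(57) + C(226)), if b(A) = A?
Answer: 4/231 ≈ 0.017316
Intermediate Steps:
C(z) = -84 + 3*z/8 (C(z) = 3*(z - 224)/8 = 3*(-224 + z)/8 = -84 + 3*z/8)
1/(b(57) + C(226)) = 1/(57 + (-84 + (3/8)*226)) = 1/(57 + (-84 + 339/4)) = 1/(57 + 3/4) = 1/(231/4) = 4/231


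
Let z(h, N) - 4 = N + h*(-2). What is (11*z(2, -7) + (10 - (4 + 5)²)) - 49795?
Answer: -49943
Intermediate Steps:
z(h, N) = 4 + N - 2*h (z(h, N) = 4 + (N + h*(-2)) = 4 + (N - 2*h) = 4 + N - 2*h)
(11*z(2, -7) + (10 - (4 + 5)²)) - 49795 = (11*(4 - 7 - 2*2) + (10 - (4 + 5)²)) - 49795 = (11*(4 - 7 - 4) + (10 - 1*9²)) - 49795 = (11*(-7) + (10 - 1*81)) - 49795 = (-77 + (10 - 81)) - 49795 = (-77 - 71) - 49795 = -148 - 49795 = -49943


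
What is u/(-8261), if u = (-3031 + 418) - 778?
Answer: 3391/8261 ≈ 0.41048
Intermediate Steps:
u = -3391 (u = -2613 - 778 = -3391)
u/(-8261) = -3391/(-8261) = -3391*(-1/8261) = 3391/8261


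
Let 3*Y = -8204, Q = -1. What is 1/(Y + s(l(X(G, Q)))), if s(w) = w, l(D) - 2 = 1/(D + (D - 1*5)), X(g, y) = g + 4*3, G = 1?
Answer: -21/57385 ≈ -0.00036595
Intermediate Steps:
X(g, y) = 12 + g (X(g, y) = g + 12 = 12 + g)
l(D) = 2 + 1/(-5 + 2*D) (l(D) = 2 + 1/(D + (D - 1*5)) = 2 + 1/(D + (D - 5)) = 2 + 1/(D + (-5 + D)) = 2 + 1/(-5 + 2*D))
Y = -8204/3 (Y = (1/3)*(-8204) = -8204/3 ≈ -2734.7)
1/(Y + s(l(X(G, Q)))) = 1/(-8204/3 + (-9 + 4*(12 + 1))/(-5 + 2*(12 + 1))) = 1/(-8204/3 + (-9 + 4*13)/(-5 + 2*13)) = 1/(-8204/3 + (-9 + 52)/(-5 + 26)) = 1/(-8204/3 + 43/21) = 1/(-57385/21) = -21/57385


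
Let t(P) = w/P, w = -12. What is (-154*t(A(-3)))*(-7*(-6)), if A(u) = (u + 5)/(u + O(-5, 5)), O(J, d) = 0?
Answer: -116424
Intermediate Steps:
A(u) = (5 + u)/u (A(u) = (u + 5)/(u + 0) = (5 + u)/u)
t(P) = -12/P
(-154*t(A(-3)))*(-7*(-6)) = (-(-1848)/((5 - 3)/(-3)))*(-7*(-6)) = -(-1848)/((-⅓*2))*42 = -(-1848)/(-⅔)*42 = -(-1848)*(-3)/2*42 = -154*18*42 = -2772*42 = -116424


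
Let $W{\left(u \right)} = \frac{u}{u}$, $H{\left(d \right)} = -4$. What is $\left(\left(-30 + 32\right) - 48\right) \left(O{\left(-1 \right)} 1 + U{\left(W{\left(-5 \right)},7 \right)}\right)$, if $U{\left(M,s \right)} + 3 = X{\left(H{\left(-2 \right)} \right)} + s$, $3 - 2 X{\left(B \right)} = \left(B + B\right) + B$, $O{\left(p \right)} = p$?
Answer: $-483$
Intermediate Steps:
$W{\left(u \right)} = 1$
$X{\left(B \right)} = \frac{3}{2} - \frac{3 B}{2}$ ($X{\left(B \right)} = \frac{3}{2} - \frac{\left(B + B\right) + B}{2} = \frac{3}{2} - \frac{2 B + B}{2} = \frac{3}{2} - \frac{3 B}{2}$)
$U{\left(M,s \right)} = \frac{9}{2} + s$ ($U{\left(M,s \right)} = -3 + \left(\left(\frac{3}{2} - -6\right) + s\right) = -3 + \left(\left(\frac{3}{2} + 6\right) + s\right) = -3 + \left(\frac{15}{2} + s\right) = \frac{9}{2} + s$)
$\left(\left(-30 + 32\right) - 48\right) \left(O{\left(-1 \right)} 1 + U{\left(W{\left(-5 \right)},7 \right)}\right) = \left(\left(-30 + 32\right) - 48\right) \left(\left(-1\right) 1 + \left(\frac{9}{2} + 7\right)\right) = \left(2 - 48\right) \left(-1 + \frac{23}{2}\right) = \left(-46\right) \frac{21}{2} = -483$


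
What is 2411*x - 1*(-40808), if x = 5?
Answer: 52863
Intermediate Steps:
2411*x - 1*(-40808) = 2411*5 - 1*(-40808) = 12055 + 40808 = 52863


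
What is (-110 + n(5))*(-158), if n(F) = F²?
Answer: 13430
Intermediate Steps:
(-110 + n(5))*(-158) = (-110 + 5²)*(-158) = (-110 + 25)*(-158) = -85*(-158) = 13430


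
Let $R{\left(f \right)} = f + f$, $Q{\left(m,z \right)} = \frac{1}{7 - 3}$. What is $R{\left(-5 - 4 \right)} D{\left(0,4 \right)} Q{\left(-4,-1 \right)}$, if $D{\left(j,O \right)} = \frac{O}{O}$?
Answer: $- \frac{9}{2} \approx -4.5$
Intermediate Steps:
$D{\left(j,O \right)} = 1$
$Q{\left(m,z \right)} = \frac{1}{4}$
$R{\left(f \right)} = 2 f$
$R{\left(-5 - 4 \right)} D{\left(0,4 \right)} Q{\left(-4,-1 \right)} = 2 \left(-5 - 4\right) 1 \cdot \frac{1}{4} = 2 \left(-9\right) 1 \cdot \frac{1}{4} = \left(-18\right) 1 \cdot \frac{1}{4} = \left(-18\right) \frac{1}{4} = - \frac{9}{2}$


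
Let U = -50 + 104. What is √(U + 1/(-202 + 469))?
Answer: √3849873/267 ≈ 7.3487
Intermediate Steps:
U = 54
√(U + 1/(-202 + 469)) = √(54 + 1/(-202 + 469)) = √(54 + 1/267) = √(14419/267) = √3849873/267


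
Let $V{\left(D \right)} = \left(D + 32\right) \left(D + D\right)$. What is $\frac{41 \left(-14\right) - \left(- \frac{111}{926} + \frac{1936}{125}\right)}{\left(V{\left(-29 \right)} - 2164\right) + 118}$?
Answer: $\frac{22739787}{85655000} \approx 0.26548$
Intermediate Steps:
$V{\left(D \right)} = 2 D \left(32 + D\right)$ ($V{\left(D \right)} = \left(32 + D\right) 2 D = 2 D \left(32 + D\right)$)
$\frac{41 \left(-14\right) - \left(- \frac{111}{926} + \frac{1936}{125}\right)}{\left(V{\left(-29 \right)} - 2164\right) + 118} = \frac{41 \left(-14\right) - \left(- \frac{111}{926} + \frac{1936}{125}\right)}{\left(2 \left(-29\right) \left(32 - 29\right) - 2164\right) + 118} = \frac{-574 - \frac{1778861}{115750}}{\left(2 \left(-29\right) 3 - 2164\right) + 118} = \frac{-574 + \left(\frac{111}{926} - \frac{1936}{125}\right)}{\left(-174 - 2164\right) + 118} = \frac{-574 - \frac{1778861}{115750}}{-2338 + 118} = - \frac{68219361}{115750 \left(-2220\right)} = \left(- \frac{68219361}{115750}\right) \left(- \frac{1}{2220}\right) = \frac{22739787}{85655000}$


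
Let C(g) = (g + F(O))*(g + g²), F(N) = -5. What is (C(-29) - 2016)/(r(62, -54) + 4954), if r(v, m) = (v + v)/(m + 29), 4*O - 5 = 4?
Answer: -370300/61863 ≈ -5.9858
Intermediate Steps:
O = 9/4 (O = 5/4 + (¼)*4 = 5/4 + 1 = 9/4 ≈ 2.2500)
r(v, m) = 2*v/(29 + m) (r(v, m) = (2*v)/(29 + m) = 2*v/(29 + m))
C(g) = (-5 + g)*(g + g²) (C(g) = (g - 5)*(g + g²) = (-5 + g)*(g + g²))
(C(-29) - 2016)/(r(62, -54) + 4954) = (-29*(-5 + (-29)² - 4*(-29)) - 2016)/(2*62/(29 - 54) + 4954) = (-29*(-5 + 841 + 116) - 2016)/(2*62/(-25) + 4954) = (-29*952 - 2016)/(2*62*(-1/25) + 4954) = (-27608 - 2016)/(-124/25 + 4954) = -29624/123726/25 = -29624*25/123726 = -370300/61863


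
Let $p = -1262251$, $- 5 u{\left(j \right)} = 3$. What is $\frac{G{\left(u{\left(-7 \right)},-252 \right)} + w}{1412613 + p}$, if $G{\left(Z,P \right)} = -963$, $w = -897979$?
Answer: $- \frac{449471}{75181} \approx -5.9785$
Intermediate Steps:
$u{\left(j \right)} = - \frac{3}{5}$ ($u{\left(j \right)} = \left(- \frac{1}{5}\right) 3 = - \frac{3}{5}$)
$\frac{G{\left(u{\left(-7 \right)},-252 \right)} + w}{1412613 + p} = \frac{-963 - 897979}{1412613 - 1262251} = - \frac{898942}{150362} = \left(-898942\right) \frac{1}{150362} = - \frac{449471}{75181}$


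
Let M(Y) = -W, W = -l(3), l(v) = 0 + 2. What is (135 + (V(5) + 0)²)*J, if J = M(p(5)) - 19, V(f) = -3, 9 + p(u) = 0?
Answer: -2448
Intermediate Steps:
l(v) = 2
p(u) = -9 (p(u) = -9 + 0 = -9)
W = -2 (W = -1*2 = -2)
M(Y) = 2 (M(Y) = -1*(-2) = 2)
J = -17 (J = 2 - 19 = -17)
(135 + (V(5) + 0)²)*J = (135 + (-3 + 0)²)*(-17) = (135 + (-3)²)*(-17) = (135 + 9)*(-17) = 144*(-17) = -2448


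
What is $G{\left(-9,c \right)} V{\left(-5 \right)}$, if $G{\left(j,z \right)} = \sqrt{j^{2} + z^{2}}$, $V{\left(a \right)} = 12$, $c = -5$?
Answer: $12 \sqrt{106} \approx 123.55$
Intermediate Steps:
$G{\left(-9,c \right)} V{\left(-5 \right)} = \sqrt{\left(-9\right)^{2} + \left(-5\right)^{2}} \cdot 12 = \sqrt{81 + 25} \cdot 12 = \sqrt{106} \cdot 12 = 12 \sqrt{106}$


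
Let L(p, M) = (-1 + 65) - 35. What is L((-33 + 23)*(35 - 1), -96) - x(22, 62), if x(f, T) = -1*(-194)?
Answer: -165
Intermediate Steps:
L(p, M) = 29 (L(p, M) = 64 - 35 = 29)
x(f, T) = 194
L((-33 + 23)*(35 - 1), -96) - x(22, 62) = 29 - 1*194 = 29 - 194 = -165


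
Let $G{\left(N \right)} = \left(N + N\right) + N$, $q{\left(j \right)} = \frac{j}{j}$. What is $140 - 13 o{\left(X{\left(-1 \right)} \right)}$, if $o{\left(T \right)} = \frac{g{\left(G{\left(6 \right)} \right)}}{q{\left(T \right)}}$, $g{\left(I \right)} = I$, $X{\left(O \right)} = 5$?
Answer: $-94$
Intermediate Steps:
$q{\left(j \right)} = 1$
$G{\left(N \right)} = 3 N$ ($G{\left(N \right)} = 2 N + N = 3 N$)
$o{\left(T \right)} = 18$ ($o{\left(T \right)} = \frac{3 \cdot 6}{1} = 18 \cdot 1 = 18$)
$140 - 13 o{\left(X{\left(-1 \right)} \right)} = 140 - 13 \cdot 18 = 140 - 234 = -94$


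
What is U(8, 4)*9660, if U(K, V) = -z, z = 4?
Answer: -38640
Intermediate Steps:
U(K, V) = -4 (U(K, V) = -1*4 = -4)
U(8, 4)*9660 = -4*9660 = -38640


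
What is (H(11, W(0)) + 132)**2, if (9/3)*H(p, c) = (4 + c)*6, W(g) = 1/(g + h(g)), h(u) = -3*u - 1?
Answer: 19044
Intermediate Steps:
h(u) = -1 - 3*u
W(g) = 1/(-1 - 2*g) (W(g) = 1/(g + (-1 - 3*g)) = 1/(-1 - 2*g))
H(p, c) = 8 + 2*c (H(p, c) = ((4 + c)*6)/3 = (24 + 6*c)/3 = 8 + 2*c)
(H(11, W(0)) + 132)**2 = ((8 + 2*(-1/(1 + 2*0))) + 132)**2 = ((8 + 2*(-1/(1 + 0))) + 132)**2 = ((8 + 2*(-1/1)) + 132)**2 = ((8 + 2*(-1*1)) + 132)**2 = ((8 + 2*(-1)) + 132)**2 = ((8 - 2) + 132)**2 = (6 + 132)**2 = 138**2 = 19044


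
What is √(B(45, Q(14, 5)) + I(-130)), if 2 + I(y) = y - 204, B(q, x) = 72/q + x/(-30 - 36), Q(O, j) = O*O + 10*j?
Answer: I*√1022835/55 ≈ 18.388*I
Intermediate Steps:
Q(O, j) = O² + 10*j
B(q, x) = 72/q - x/66 (B(q, x) = 72/q + x/(-66) = 72/q + x*(-1/66) = 72/q - x/66)
I(y) = -206 + y (I(y) = -2 + (y - 204) = -2 + (-204 + y) = -206 + y)
√(B(45, Q(14, 5)) + I(-130)) = √((72/45 - (14² + 10*5)/66) + (-206 - 130)) = √((72*(1/45) - (196 + 50)/66) - 336) = √((8/5 - 1/66*246) - 336) = √((8/5 - 41/11) - 336) = √(-117/55 - 336) = √(-18597/55) = I*√1022835/55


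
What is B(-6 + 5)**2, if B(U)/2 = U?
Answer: 4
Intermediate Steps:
B(U) = 2*U
B(-6 + 5)**2 = (2*(-6 + 5))**2 = (2*(-1))**2 = (-2)**2 = 4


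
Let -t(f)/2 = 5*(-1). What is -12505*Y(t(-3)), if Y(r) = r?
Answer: -125050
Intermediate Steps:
t(f) = 10 (t(f) = -10*(-1) = -2*(-5) = 10)
-12505*Y(t(-3)) = -12505*10 = -125050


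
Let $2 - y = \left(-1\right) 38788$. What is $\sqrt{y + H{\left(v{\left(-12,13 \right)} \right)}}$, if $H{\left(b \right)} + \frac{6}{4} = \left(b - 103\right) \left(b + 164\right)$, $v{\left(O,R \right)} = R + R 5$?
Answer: $\frac{\sqrt{130954}}{2} \approx 180.94$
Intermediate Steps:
$v{\left(O,R \right)} = 6 R$ ($v{\left(O,R \right)} = R + 5 R = 6 R$)
$y = 38790$ ($y = 2 - \left(-1\right) 38788 = 2 - -38788 = 2 + 38788 = 38790$)
$H{\left(b \right)} = - \frac{3}{2} + \left(-103 + b\right) \left(164 + b\right)$ ($H{\left(b \right)} = - \frac{3}{2} + \left(b - 103\right) \left(b + 164\right) = - \frac{3}{2} + \left(-103 + b\right) \left(164 + b\right)$)
$\sqrt{y + H{\left(v{\left(-12,13 \right)} \right)}} = \sqrt{38790 + \left(- \frac{33787}{2} + \left(6 \cdot 13\right)^{2} + 61 \cdot 6 \cdot 13\right)} = \sqrt{38790 + \left(- \frac{33787}{2} + 78^{2} + 61 \cdot 78\right)} = \sqrt{38790 + \left(- \frac{33787}{2} + 6084 + 4758\right)} = \sqrt{38790 - \frac{12103}{2}} = \sqrt{\frac{65477}{2}} = \frac{\sqrt{130954}}{2}$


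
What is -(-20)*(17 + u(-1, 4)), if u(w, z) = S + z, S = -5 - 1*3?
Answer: 260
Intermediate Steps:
S = -8 (S = -5 - 3 = -8)
u(w, z) = -8 + z
-(-20)*(17 + u(-1, 4)) = -(-20)*(17 + (-8 + 4)) = -(-20)*(17 - 4) = -(-20)*13 = -5*(-52) = 260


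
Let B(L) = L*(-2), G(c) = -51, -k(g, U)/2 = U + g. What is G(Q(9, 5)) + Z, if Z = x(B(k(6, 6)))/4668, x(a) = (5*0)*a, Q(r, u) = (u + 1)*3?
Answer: -51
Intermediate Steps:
k(g, U) = -2*U - 2*g (k(g, U) = -2*(U + g) = -2*U - 2*g)
Q(r, u) = 3 + 3*u (Q(r, u) = (1 + u)*3 = 3 + 3*u)
B(L) = -2*L
x(a) = 0 (x(a) = 0*a = 0)
Z = 0 (Z = 0/4668 = 0*(1/4668) = 0)
G(Q(9, 5)) + Z = -51 + 0 = -51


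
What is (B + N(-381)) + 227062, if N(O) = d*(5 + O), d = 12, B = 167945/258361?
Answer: 57498408495/258361 ≈ 2.2255e+5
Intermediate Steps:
B = 167945/258361 (B = 167945*(1/258361) = 167945/258361 ≈ 0.65004)
N(O) = 60 + 12*O (N(O) = 12*(5 + O) = 60 + 12*O)
(B + N(-381)) + 227062 = (167945/258361 + (60 + 12*(-381))) + 227062 = (167945/258361 + (60 - 4572)) + 227062 = (167945/258361 - 4512) + 227062 = -1165556887/258361 + 227062 = 57498408495/258361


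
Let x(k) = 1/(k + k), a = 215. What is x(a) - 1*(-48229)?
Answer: 20738471/430 ≈ 48229.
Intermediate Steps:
x(k) = 1/(2*k)
x(a) - 1*(-48229) = (1/2)/215 - 1*(-48229) = (1/2)*(1/215) + 48229 = 1/430 + 48229 = 20738471/430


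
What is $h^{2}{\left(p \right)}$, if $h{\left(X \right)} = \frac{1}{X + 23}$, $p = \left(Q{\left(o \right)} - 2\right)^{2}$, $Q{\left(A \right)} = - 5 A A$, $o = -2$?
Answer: $\frac{1}{257049} \approx 3.8903 \cdot 10^{-6}$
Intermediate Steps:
$Q{\left(A \right)} = - 5 A^{2}$
$p = 484$ ($p = \left(- 5 \left(-2\right)^{2} - 2\right)^{2} = \left(\left(-5\right) 4 - 2\right)^{2} = \left(-20 - 2\right)^{2} = \left(-22\right)^{2} = 484$)
$h{\left(X \right)} = \frac{1}{23 + X}$
$h^{2}{\left(p \right)} = \left(\frac{1}{23 + 484}\right)^{2} = \left(\frac{1}{507}\right)^{2} = \frac{1}{257049}$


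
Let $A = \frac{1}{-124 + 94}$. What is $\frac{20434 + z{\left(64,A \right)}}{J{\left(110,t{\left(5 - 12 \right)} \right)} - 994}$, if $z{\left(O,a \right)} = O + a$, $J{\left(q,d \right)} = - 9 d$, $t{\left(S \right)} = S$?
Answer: $- \frac{614939}{27930} \approx -22.017$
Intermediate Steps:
$A = - \frac{1}{30}$ ($A = \frac{1}{-30} = - \frac{1}{30} \approx -0.033333$)
$\frac{20434 + z{\left(64,A \right)}}{J{\left(110,t{\left(5 - 12 \right)} \right)} - 994} = \frac{20434 + \left(64 - \frac{1}{30}\right)}{- 9 \left(5 - 12\right) - 994} = \frac{20434 + \frac{1919}{30}}{- 9 \left(5 - 12\right) - 994} = \frac{614939}{30 \left(\left(-9\right) \left(-7\right) - 994\right)} = \frac{614939}{30 \left(63 - 994\right)} = \frac{614939}{30 \left(-931\right)} = \frac{614939}{30} \left(- \frac{1}{931}\right) = - \frac{614939}{27930}$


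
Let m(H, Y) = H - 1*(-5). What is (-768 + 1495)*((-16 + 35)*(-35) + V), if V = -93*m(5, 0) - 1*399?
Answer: -1449638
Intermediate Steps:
m(H, Y) = 5 + H (m(H, Y) = H + 5 = 5 + H)
V = -1329 (V = -93*(5 + 5) - 1*399 = -93*10 - 399 = -930 - 399 = -1329)
(-768 + 1495)*((-16 + 35)*(-35) + V) = (-768 + 1495)*((-16 + 35)*(-35) - 1329) = 727*(19*(-35) - 1329) = 727*(-665 - 1329) = 727*(-1994) = -1449638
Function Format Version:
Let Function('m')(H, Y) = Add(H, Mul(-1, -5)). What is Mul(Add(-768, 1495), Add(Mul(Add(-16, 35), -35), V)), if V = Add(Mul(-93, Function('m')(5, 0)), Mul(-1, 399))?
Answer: -1449638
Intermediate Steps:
Function('m')(H, Y) = Add(5, H) (Function('m')(H, Y) = Add(H, 5) = Add(5, H))
V = -1329 (V = Add(Mul(-93, Add(5, 5)), Mul(-1, 399)) = Add(Mul(-93, 10), -399) = Add(-930, -399) = -1329)
Mul(Add(-768, 1495), Add(Mul(Add(-16, 35), -35), V)) = Mul(Add(-768, 1495), Add(Mul(Add(-16, 35), -35), -1329)) = Mul(727, Add(Mul(19, -35), -1329)) = Mul(727, Add(-665, -1329)) = Mul(727, -1994) = -1449638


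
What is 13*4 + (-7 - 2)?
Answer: 43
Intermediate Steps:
13*4 + (-7 - 2) = 52 - 9 = 43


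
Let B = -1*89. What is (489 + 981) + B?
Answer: 1381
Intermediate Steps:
B = -89
(489 + 981) + B = (489 + 981) - 89 = 1470 - 89 = 1381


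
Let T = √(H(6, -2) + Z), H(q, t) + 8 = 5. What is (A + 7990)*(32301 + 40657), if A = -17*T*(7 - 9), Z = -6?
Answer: 582934420 + 7441716*I ≈ 5.8293e+8 + 7.4417e+6*I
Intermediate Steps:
H(q, t) = -3 (H(q, t) = -8 + 5 = -3)
T = 3*I (T = √(-3 - 6) = √(-9) = 3*I ≈ 3.0*I)
A = 102*I (A = -17*3*I*(7 - 9) = -17*3*I*(-2) = -(-102)*I = 102*I ≈ 102.0*I)
(A + 7990)*(32301 + 40657) = (102*I + 7990)*(32301 + 40657) = (7990 + 102*I)*72958 = 582934420 + 7441716*I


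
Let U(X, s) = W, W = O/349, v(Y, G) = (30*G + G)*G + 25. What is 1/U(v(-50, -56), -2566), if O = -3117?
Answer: -349/3117 ≈ -0.11197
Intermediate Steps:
v(Y, G) = 25 + 31*G² (v(Y, G) = (31*G)*G + 25 = 31*G² + 25 = 25 + 31*G²)
W = -3117/349 ≈ -8.9312
U(X, s) = -3117/349
1/U(v(-50, -56), -2566) = 1/(-3117/349) = -349/3117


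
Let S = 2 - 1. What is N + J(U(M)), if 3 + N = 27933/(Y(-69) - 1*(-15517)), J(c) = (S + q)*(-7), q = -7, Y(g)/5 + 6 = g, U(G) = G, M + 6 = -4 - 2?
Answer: 618471/15142 ≈ 40.845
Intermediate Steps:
M = -12 (M = -6 + (-4 - 2) = -6 - 6 = -12)
Y(g) = -30 + 5*g
S = 1
J(c) = 42 (J(c) = (1 - 7)*(-7) = -6*(-7) = 42)
N = -17493/15142 (N = -3 + 27933/((-30 + 5*(-69)) - 1*(-15517)) = -3 + 27933/((-30 - 345) + 15517) = -3 + 27933/(-375 + 15517) = -3 + 27933/15142 = -17493/15142 ≈ -1.1553)
N + J(U(M)) = -17493/15142 + 42 = 618471/15142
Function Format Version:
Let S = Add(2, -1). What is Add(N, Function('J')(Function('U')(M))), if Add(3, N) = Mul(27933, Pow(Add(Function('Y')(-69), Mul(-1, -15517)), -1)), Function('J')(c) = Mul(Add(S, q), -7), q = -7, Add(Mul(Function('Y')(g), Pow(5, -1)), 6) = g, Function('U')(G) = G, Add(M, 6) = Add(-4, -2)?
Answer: Rational(618471, 15142) ≈ 40.845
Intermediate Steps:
M = -12 (M = Add(-6, Add(-4, -2)) = Add(-6, -6) = -12)
Function('Y')(g) = Add(-30, Mul(5, g))
S = 1
Function('J')(c) = 42 (Function('J')(c) = Mul(Add(1, -7), -7) = Mul(-6, -7) = 42)
N = Rational(-17493, 15142) (N = Add(-3, Mul(27933, Pow(Add(Add(-30, Mul(5, -69)), Mul(-1, -15517)), -1))) = Add(-3, Mul(27933, Pow(Add(Add(-30, -345), 15517), -1))) = Add(-3, Mul(27933, Pow(Add(-375, 15517), -1))) = Add(-3, Mul(27933, Pow(15142, -1))) = Add(-3, Mul(27933, Rational(1, 15142))) = Add(-3, Rational(27933, 15142)) = Rational(-17493, 15142) ≈ -1.1553)
Add(N, Function('J')(Function('U')(M))) = Add(Rational(-17493, 15142), 42) = Rational(618471, 15142)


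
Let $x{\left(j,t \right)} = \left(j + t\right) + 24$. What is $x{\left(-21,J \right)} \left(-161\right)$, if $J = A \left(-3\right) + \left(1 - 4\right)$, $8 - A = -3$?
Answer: $5313$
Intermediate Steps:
$A = 11$ ($A = 8 - -3 = 8 + 3 = 11$)
$J = -36$ ($J = 11 \left(-3\right) + \left(1 - 4\right) = -33 + \left(1 - 4\right) = -33 - 3 = -36$)
$x{\left(j,t \right)} = 24 + j + t$
$x{\left(-21,J \right)} \left(-161\right) = \left(24 - 21 - 36\right) \left(-161\right) = \left(-33\right) \left(-161\right) = 5313$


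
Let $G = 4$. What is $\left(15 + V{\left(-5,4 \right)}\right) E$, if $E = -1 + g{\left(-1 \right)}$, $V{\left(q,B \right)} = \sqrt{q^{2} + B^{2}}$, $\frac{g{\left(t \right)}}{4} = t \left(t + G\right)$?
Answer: $-195 - 13 \sqrt{41} \approx -278.24$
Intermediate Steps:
$g{\left(t \right)} = 4 t \left(4 + t\right)$ ($g{\left(t \right)} = 4 t \left(t + 4\right) = 4 t \left(4 + t\right)$)
$V{\left(q,B \right)} = \sqrt{B^{2} + q^{2}}$
$E = -13$ ($E = -1 + 4 \left(-1\right) \left(4 - 1\right) = -1 + 4 \left(-1\right) 3 = -1 - 12 = -13$)
$\left(15 + V{\left(-5,4 \right)}\right) E = \left(15 + \sqrt{4^{2} + \left(-5\right)^{2}}\right) \left(-13\right) = \left(15 + \sqrt{16 + 25}\right) \left(-13\right) = \left(15 + \sqrt{41}\right) \left(-13\right) = -195 - 13 \sqrt{41}$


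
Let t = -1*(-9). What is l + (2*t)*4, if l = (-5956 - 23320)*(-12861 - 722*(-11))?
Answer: 144008716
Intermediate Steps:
t = 9
l = 144008644 (l = -29276*(-12861 + 7942) = -29276*(-4919) = 144008644)
l + (2*t)*4 = 144008644 + (2*9)*4 = 144008644 + 18*4 = 144008644 + 72 = 144008716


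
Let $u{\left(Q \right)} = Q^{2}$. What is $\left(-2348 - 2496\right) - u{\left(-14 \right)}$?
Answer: $-5040$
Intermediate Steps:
$\left(-2348 - 2496\right) - u{\left(-14 \right)} = \left(-2348 - 2496\right) - \left(-14\right)^{2} = \left(-2348 - 2496\right) - 196 = -4844 - 196 = -5040$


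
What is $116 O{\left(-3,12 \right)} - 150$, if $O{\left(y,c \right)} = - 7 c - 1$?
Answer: $-10010$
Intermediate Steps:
$O{\left(y,c \right)} = -1 - 7 c$
$116 O{\left(-3,12 \right)} - 150 = 116 \left(-1 - 84\right) - 150 = 116 \left(-85\right) - 150 = -9860 - 150 = -10010$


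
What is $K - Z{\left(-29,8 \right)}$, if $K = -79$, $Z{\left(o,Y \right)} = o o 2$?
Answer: $-1761$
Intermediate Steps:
$Z{\left(o,Y \right)} = 2 o^{2}$ ($Z{\left(o,Y \right)} = o^{2} \cdot 2 = 2 o^{2}$)
$K - Z{\left(-29,8 \right)} = -79 - 2 \left(-29\right)^{2} = -79 - 2 \cdot 841 = -79 - 1682 = -1761$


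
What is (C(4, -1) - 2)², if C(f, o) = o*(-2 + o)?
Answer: 1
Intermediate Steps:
(C(4, -1) - 2)² = (-(-2 - 1) - 2)² = (-1*(-3) - 2)² = (3 - 2)² = 1² = 1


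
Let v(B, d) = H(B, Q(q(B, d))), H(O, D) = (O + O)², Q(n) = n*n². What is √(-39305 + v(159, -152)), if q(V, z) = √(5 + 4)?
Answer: √61819 ≈ 248.63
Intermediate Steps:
q(V, z) = 3 (q(V, z) = √9 = 3)
Q(n) = n³
H(O, D) = 4*O² (H(O, D) = (2*O)² = 4*O²)
v(B, d) = 4*B²
√(-39305 + v(159, -152)) = √(-39305 + 4*159²) = √(-39305 + 4*25281) = √(-39305 + 101124) = √61819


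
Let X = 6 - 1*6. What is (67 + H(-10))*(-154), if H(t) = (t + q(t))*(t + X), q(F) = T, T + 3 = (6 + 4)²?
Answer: 123662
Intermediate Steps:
T = 97 (T = -3 + (6 + 4)² = -3 + 10² = -3 + 100 = 97)
X = 0 (X = 6 - 6 = 0)
q(F) = 97
H(t) = t*(97 + t) (H(t) = (t + 97)*(t + 0) = (97 + t)*t = t*(97 + t))
(67 + H(-10))*(-154) = (67 - 10*(97 - 10))*(-154) = (67 - 10*87)*(-154) = (67 - 870)*(-154) = -803*(-154) = 123662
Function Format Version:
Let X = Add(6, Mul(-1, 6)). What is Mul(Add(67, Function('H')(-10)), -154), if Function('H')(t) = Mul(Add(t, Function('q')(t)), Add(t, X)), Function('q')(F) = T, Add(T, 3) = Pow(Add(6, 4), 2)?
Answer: 123662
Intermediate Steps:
T = 97 (T = Add(-3, Pow(Add(6, 4), 2)) = Add(-3, Pow(10, 2)) = Add(-3, 100) = 97)
X = 0 (X = Add(6, -6) = 0)
Function('q')(F) = 97
Function('H')(t) = Mul(t, Add(97, t)) (Function('H')(t) = Mul(Add(t, 97), Add(t, 0)) = Mul(Add(97, t), t) = Mul(t, Add(97, t)))
Mul(Add(67, Function('H')(-10)), -154) = Mul(Add(67, Mul(-10, Add(97, -10))), -154) = Mul(Add(67, Mul(-10, 87)), -154) = Mul(Add(67, -870), -154) = Mul(-803, -154) = 123662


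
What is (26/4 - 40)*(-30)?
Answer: 1005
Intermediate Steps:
(26/4 - 40)*(-30) = (26*(¼) - 40)*(-30) = (13/2 - 40)*(-30) = -67/2*(-30) = 1005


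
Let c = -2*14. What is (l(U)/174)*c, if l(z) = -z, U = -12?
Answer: -56/29 ≈ -1.9310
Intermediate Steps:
c = -28
(l(U)/174)*c = (-1*(-12)/174)*(-28) = (12*(1/174))*(-28) = (2/29)*(-28) = -56/29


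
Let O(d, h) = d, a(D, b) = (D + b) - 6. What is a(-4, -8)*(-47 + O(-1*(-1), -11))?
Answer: 828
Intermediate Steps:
a(D, b) = -6 + D + b
a(-4, -8)*(-47 + O(-1*(-1), -11)) = (-6 - 4 - 8)*(-47 - 1*(-1)) = -18*(-47 + 1) = -18*(-46) = 828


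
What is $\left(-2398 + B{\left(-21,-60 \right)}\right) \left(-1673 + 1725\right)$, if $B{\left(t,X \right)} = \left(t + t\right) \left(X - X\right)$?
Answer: $-124696$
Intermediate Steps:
$B{\left(t,X \right)} = 0$ ($B{\left(t,X \right)} = 2 t 0 = 0$)
$\left(-2398 + B{\left(-21,-60 \right)}\right) \left(-1673 + 1725\right) = \left(-2398 + 0\right) \left(-1673 + 1725\right) = \left(-2398\right) 52 = -124696$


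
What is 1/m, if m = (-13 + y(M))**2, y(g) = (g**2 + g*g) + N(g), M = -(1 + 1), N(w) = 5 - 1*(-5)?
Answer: 1/25 ≈ 0.040000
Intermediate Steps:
N(w) = 10 (N(w) = 5 + 5 = 10)
M = -2 (M = -1*2 = -2)
y(g) = 10 + 2*g**2 (y(g) = (g**2 + g*g) + 10 = (g**2 + g**2) + 10 = 2*g**2 + 10 = 10 + 2*g**2)
m = 25 (m = (-13 + (10 + 2*(-2)**2))**2 = (-13 + (10 + 2*4))**2 = (-13 + (10 + 8))**2 = (-13 + 18)**2 = 5**2 = 25)
1/m = 1/25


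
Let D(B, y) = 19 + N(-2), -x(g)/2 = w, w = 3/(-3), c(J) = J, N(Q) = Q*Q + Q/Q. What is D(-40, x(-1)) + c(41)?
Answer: 65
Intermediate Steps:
N(Q) = 1 + Q**2 (N(Q) = Q**2 + 1 = 1 + Q**2)
w = -1 (w = 3*(-1/3) = -1)
x(g) = 2 (x(g) = -2*(-1) = 2)
D(B, y) = 24 (D(B, y) = 19 + (1 + (-2)**2) = 19 + (1 + 4) = 19 + 5 = 24)
D(-40, x(-1)) + c(41) = 24 + 41 = 65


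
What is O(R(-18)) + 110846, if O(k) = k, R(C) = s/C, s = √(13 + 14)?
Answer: 110846 - √3/6 ≈ 1.1085e+5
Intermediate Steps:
s = 3*√3 (s = √27 = 3*√3 ≈ 5.1962)
R(C) = 3*√3/C (R(C) = (3*√3)/C = 3*√3/C)
O(R(-18)) + 110846 = 3*√3/(-18) + 110846 = 3*√3*(-1/18) + 110846 = -√3/6 + 110846 = 110846 - √3/6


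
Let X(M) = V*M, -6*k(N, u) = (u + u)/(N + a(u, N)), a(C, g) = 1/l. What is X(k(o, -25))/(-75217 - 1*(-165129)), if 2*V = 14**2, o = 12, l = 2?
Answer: 49/67434 ≈ 0.00072664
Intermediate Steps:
V = 98 (V = (1/2)*14**2 = (1/2)*196 = 98)
a(C, g) = 1/2
k(N, u) = -u/(3*(1/2 + N)) (k(N, u) = -(u + u)/(6*(N + 1/2)) = -2*u/(6*(1/2 + N)) = -u/(3*(1/2 + N)))
X(M) = 98*M
X(k(o, -25))/(-75217 - 1*(-165129)) = (98*(-2*(-25)/(3 + 6*12)))/(-75217 - 1*(-165129)) = (98*(-2*(-25)/(3 + 72)))/(-75217 + 165129) = (98*(-2*(-25)/75))/89912 = (98*(-2*(-25)*1/75))*(1/89912) = (98*(2/3))*(1/89912) = (196/3)*(1/89912) = 49/67434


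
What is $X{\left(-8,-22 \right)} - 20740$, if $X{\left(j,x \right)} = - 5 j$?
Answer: $-20700$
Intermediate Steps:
$X{\left(-8,-22 \right)} - 20740 = \left(-5\right) \left(-8\right) - 20740 = 40 - 20740 = -20700$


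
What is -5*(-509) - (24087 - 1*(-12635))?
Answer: -34177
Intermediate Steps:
-5*(-509) - (24087 - 1*(-12635)) = 2545 - (24087 + 12635) = 2545 - 1*36722 = 2545 - 36722 = -34177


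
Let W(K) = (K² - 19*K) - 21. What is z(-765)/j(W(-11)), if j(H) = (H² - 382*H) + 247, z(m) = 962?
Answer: -481/11155 ≈ -0.043120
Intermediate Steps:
W(K) = -21 + K² - 19*K
j(H) = 247 + H² - 382*H
z(-765)/j(W(-11)) = 962/(247 + (-21 + (-11)² - 19*(-11))² - 382*(-21 + (-11)² - 19*(-11))) = 962/(247 + (-21 + 121 + 209)² - 382*(-21 + 121 + 209)) = 962/(247 + 309² - 382*309) = 962/(247 + 95481 - 118038) = 962/(-22310) = 962*(-1/22310) = -481/11155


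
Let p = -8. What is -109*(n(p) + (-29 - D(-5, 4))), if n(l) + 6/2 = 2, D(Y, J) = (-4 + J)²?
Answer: 3270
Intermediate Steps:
n(l) = -1 (n(l) = -3 + 2 = -1)
-109*(n(p) + (-29 - D(-5, 4))) = -109*(-1 + (-29 - (-4 + 4)²)) = -109*(-1 + (-29 - 1*0²)) = -109*(-1 + (-29 - 1*0)) = -109*(-1 + (-29 + 0)) = -109*(-1 - 29) = -109*(-30) = 3270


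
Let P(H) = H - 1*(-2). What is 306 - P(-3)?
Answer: 307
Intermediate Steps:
P(H) = 2 + H (P(H) = H + 2 = 2 + H)
306 - P(-3) = 306 - (2 - 3) = 306 - 1*(-1) = 306 + 1 = 307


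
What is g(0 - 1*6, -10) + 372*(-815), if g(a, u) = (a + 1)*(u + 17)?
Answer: -303215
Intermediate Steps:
g(a, u) = (1 + a)*(17 + u)
g(0 - 1*6, -10) + 372*(-815) = (17 - 10 + 17*(0 - 1*6) + (0 - 1*6)*(-10)) + 372*(-815) = (17 - 10 + 17*(0 - 6) + (0 - 6)*(-10)) - 303180 = (17 - 10 + 17*(-6) - 6*(-10)) - 303180 = (17 - 10 - 102 + 60) - 303180 = -35 - 303180 = -303215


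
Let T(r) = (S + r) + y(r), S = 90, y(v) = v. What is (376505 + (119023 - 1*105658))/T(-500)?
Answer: -2999/7 ≈ -428.43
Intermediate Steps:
T(r) = 90 + 2*r (T(r) = (90 + r) + r = 90 + 2*r)
(376505 + (119023 - 1*105658))/T(-500) = (376505 + (119023 - 1*105658))/(90 + 2*(-500)) = (376505 + (119023 - 105658))/(90 - 1000) = (376505 + 13365)/(-910) = 389870*(-1/910) = -2999/7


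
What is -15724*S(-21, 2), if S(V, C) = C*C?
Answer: -62896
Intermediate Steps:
S(V, C) = C**2
-15724*S(-21, 2) = -15724*2**2 = -15724*4 = -62896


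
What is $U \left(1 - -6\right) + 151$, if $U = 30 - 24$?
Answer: $193$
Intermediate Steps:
$U = 6$ ($U = 30 - 24 = 6$)
$U \left(1 - -6\right) + 151 = 6 \left(1 - -6\right) + 151 = 6 \left(1 + 6\right) + 151 = 6 \cdot 7 + 151 = 42 + 151 = 193$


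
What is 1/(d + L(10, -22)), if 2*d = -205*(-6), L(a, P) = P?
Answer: 1/593 ≈ 0.0016863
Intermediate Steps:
d = 615 (d = (-205*(-6))/2 = (½)*1230 = 615)
1/(d + L(10, -22)) = 1/(615 - 22) = 1/593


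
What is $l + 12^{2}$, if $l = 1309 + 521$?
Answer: $1974$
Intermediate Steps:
$l = 1830$
$l + 12^{2} = 1830 + 12^{2} = 1830 + 144 = 1974$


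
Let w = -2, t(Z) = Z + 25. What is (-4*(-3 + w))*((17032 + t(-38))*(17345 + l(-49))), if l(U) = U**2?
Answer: 6721143480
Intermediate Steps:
t(Z) = 25 + Z
(-4*(-3 + w))*((17032 + t(-38))*(17345 + l(-49))) = (-4*(-3 - 2))*((17032 + (25 - 38))*(17345 + (-49)**2)) = (-4*(-5))*((17032 - 13)*(17345 + 2401)) = 20*(17019*19746) = 20*336057174 = 6721143480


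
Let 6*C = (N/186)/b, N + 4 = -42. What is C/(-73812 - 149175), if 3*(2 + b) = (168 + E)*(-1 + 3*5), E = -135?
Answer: 23/18912865392 ≈ 1.2161e-9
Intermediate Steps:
N = -46 (N = -4 - 42 = -46)
b = 152 (b = -2 + ((168 - 135)*(-1 + 3*5))/3 = -2 + (33*(-1 + 15))/3 = -2 + (33*14)/3 = -2 + (1/3)*462 = -2 + 154 = 152)
C = -23/84816 (C = (-46/186/152)/6 = (-46*1/186*(1/152))/6 = (-23/93*1/152)/6 = (1/6)*(-23/14136) = -23/84816 ≈ -0.00027118)
C/(-73812 - 149175) = -23/(84816*(-73812 - 149175)) = -23/84816/(-222987) = -23/84816*(-1/222987) = 23/18912865392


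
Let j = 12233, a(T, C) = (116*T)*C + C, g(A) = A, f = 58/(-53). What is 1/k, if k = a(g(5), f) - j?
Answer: -53/682047 ≈ -7.7707e-5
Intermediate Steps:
f = -58/53 (f = 58*(-1/53) = -58/53 ≈ -1.0943)
a(T, C) = C + 116*C*T (a(T, C) = 116*C*T + C = C + 116*C*T)
k = -682047/53 (k = -58*(1 + 116*5)/53 - 1*12233 = -58*(1 + 580)/53 - 12233 = -58/53*581 - 12233 = -33698/53 - 12233 = -682047/53 ≈ -12869.)
1/k = 1/(-682047/53) = -53/682047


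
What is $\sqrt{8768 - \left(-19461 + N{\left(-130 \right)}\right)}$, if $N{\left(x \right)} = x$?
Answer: $3 \sqrt{3151} \approx 168.4$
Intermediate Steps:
$\sqrt{8768 - \left(-19461 + N{\left(-130 \right)}\right)} = \sqrt{8768 + \left(19461 - -130\right)} = \sqrt{8768 + \left(19461 + 130\right)} = \sqrt{8768 + 19591} = \sqrt{28359} = 3 \sqrt{3151}$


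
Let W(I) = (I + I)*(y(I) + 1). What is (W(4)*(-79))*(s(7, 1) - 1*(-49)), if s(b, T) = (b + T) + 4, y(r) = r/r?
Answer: -77104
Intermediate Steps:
y(r) = 1
W(I) = 4*I (W(I) = (I + I)*(1 + 1) = (2*I)*2 = 4*I)
s(b, T) = 4 + T + b (s(b, T) = (T + b) + 4 = 4 + T + b)
(W(4)*(-79))*(s(7, 1) - 1*(-49)) = ((4*4)*(-79))*((4 + 1 + 7) - 1*(-49)) = (16*(-79))*(12 + 49) = -1264*61 = -77104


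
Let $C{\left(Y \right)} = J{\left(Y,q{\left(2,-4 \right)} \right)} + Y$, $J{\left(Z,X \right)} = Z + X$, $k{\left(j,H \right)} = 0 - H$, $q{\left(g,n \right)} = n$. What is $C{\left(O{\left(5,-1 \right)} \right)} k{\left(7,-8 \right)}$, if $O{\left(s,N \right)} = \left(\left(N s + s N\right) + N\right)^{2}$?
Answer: $1904$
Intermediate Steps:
$k{\left(j,H \right)} = - H$
$J{\left(Z,X \right)} = X + Z$
$O{\left(s,N \right)} = \left(N + 2 N s\right)^{2}$ ($O{\left(s,N \right)} = \left(\left(N s + N s\right) + N\right)^{2} = \left(2 N s + N\right)^{2} = \left(N + 2 N s\right)^{2}$)
$C{\left(Y \right)} = -4 + 2 Y$ ($C{\left(Y \right)} = \left(-4 + Y\right) + Y = -4 + 2 Y$)
$C{\left(O{\left(5,-1 \right)} \right)} k{\left(7,-8 \right)} = \left(-4 + 2 \left(-1\right)^{2} \left(1 + 2 \cdot 5\right)^{2}\right) \left(\left(-1\right) \left(-8\right)\right) = \left(-4 + 2 \cdot 1 \left(1 + 10\right)^{2}\right) 8 = \left(-4 + 2 \cdot 1 \cdot 11^{2}\right) 8 = \left(-4 + 2 \cdot 1 \cdot 121\right) 8 = \left(-4 + 2 \cdot 121\right) 8 = \left(-4 + 242\right) 8 = 238 \cdot 8 = 1904$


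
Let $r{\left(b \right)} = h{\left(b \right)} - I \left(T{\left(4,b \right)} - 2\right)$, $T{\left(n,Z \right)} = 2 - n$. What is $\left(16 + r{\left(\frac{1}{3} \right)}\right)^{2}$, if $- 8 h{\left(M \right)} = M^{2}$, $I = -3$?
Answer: $\frac{82369}{5184} \approx 15.889$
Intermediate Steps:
$h{\left(M \right)} = - \frac{M^{2}}{8}$
$r{\left(b \right)} = -12 - \frac{b^{2}}{8}$ ($r{\left(b \right)} = - \frac{b^{2}}{8} - - 3 \left(\left(2 - 4\right) - 2\right) = - \frac{b^{2}}{8} - - 3 \left(-2 - 2\right) = - \frac{b^{2}}{8} - \left(-3\right) \left(-4\right) = - \frac{b^{2}}{8} - 12 = -12 - \frac{b^{2}}{8}$)
$\left(16 + r{\left(\frac{1}{3} \right)}\right)^{2} = \left(16 - \left(12 + \frac{\left(\frac{1}{3}\right)^{2}}{8}\right)\right)^{2} = \left(16 - \left(12 + \frac{1}{8 \cdot 9}\right)\right)^{2} = \left(16 - \frac{865}{72}\right)^{2} = \left(\frac{287}{72}\right)^{2} = \frac{82369}{5184}$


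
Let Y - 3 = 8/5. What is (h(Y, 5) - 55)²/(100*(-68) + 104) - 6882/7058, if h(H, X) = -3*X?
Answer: -10083259/5907546 ≈ -1.7068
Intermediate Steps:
Y = 23/5 (Y = 3 + 8/5 = 23/5 ≈ 4.6000)
(h(Y, 5) - 55)²/(100*(-68) + 104) - 6882/7058 = (-3*5 - 55)²/(100*(-68) + 104) - 6882/7058 = (-15 - 55)²/(-6800 + 104) - 6882*1/7058 = (-70)²/(-6696) - 3441/3529 = 4900*(-1/6696) - 3441/3529 = -1225/1674 - 3441/3529 = -10083259/5907546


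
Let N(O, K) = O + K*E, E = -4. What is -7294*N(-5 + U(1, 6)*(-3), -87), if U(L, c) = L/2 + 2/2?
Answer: -2469019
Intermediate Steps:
U(L, c) = 1 + L/2 (U(L, c) = L*(1/2) + 2*(1/2) = L/2 + 1 = 1 + L/2)
N(O, K) = O - 4*K (N(O, K) = O + K*(-4) = O - 4*K)
-7294*N(-5 + U(1, 6)*(-3), -87) = -(2501842 + 7294*(1 + (1/2)*1)*(-3)) = -(2501842 + 7294*(1 + 1/2)*(-3)) = -(2501842 - 32823) = -7294/(1/((-5 - 9/2) + 348)) = -7294/(1/(-19/2 + 348)) = -7294/(1/(677/2)) = -7294/2/677 = -7294*677/2 = -2469019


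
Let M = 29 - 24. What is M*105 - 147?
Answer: 378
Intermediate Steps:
M = 5
M*105 - 147 = 5*105 - 147 = 525 - 147 = 378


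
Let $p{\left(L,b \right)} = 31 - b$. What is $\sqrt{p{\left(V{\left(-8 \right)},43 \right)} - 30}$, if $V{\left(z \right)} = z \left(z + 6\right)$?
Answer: $i \sqrt{42} \approx 6.4807 i$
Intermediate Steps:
$V{\left(z \right)} = z \left(6 + z\right)$
$\sqrt{p{\left(V{\left(-8 \right)},43 \right)} - 30} = \sqrt{\left(31 - 43\right) - 30} = \sqrt{-12 - 30} = \sqrt{-42} = i \sqrt{42}$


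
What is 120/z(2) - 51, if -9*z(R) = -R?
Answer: 489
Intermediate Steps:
z(R) = R/9 (z(R) = -(-1)*R/9 = R/9)
120/z(2) - 51 = 120/(((⅑)*2)) - 51 = 120/(2/9) - 51 = 120*(9/2) - 51 = 540 - 51 = 489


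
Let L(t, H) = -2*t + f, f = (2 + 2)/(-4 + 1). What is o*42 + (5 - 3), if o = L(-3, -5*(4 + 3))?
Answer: 198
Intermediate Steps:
f = -4/3 (f = 4/(-3) = 4*(-1/3) = -4/3 ≈ -1.3333)
L(t, H) = -4/3 - 2*t (L(t, H) = -2*t - 4/3 = -4/3 - 2*t)
o = 14/3 (o = -4/3 - 2*(-3) = -4/3 + 6 = 14/3 ≈ 4.6667)
o*42 + (5 - 3) = (14/3)*42 + (5 - 3) = 196 + 2 = 198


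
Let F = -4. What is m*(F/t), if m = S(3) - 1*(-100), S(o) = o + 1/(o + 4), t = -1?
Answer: 2888/7 ≈ 412.57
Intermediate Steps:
S(o) = o + 1/(4 + o)
m = 722/7 (m = (1 + 3² + 4*3)/(4 + 3) - 1*(-100) = (1 + 9 + 12)/7 + 100 = (⅐)*22 + 100 = 22/7 + 100 = 722/7 ≈ 103.14)
m*(F/t) = 722*(-4/(-1))/7 = 722*(-4*(-1))/7 = (722/7)*4 = 2888/7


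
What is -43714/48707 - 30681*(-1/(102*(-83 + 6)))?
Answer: -87509963/18216418 ≈ -4.8039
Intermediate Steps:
-43714/48707 - 30681*(-1/(102*(-83 + 6))) = -43714*1/48707 - 30681/((-77*(-102))) = -43714/48707 - 30681/7854 = -43714/48707 - 30681*1/7854 = -43714/48707 - 1461/374 = -87509963/18216418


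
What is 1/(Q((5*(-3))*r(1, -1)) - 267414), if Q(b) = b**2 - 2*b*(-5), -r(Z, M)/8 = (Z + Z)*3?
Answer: 1/258186 ≈ 3.8732e-6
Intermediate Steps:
r(Z, M) = -48*Z (r(Z, M) = -8*(Z + Z)*3 = -8*2*Z*3 = -48*Z)
Q(b) = b**2 + 10*b
1/(Q((5*(-3))*r(1, -1)) - 267414) = 1/(((5*(-3))*(-48*1))*(10 + (5*(-3))*(-48*1)) - 267414) = 1/((-15*(-48))*(10 - 15*(-48)) - 267414) = 1/(720*(10 + 720) - 267414) = 1/(720*730 - 267414) = 1/(525600 - 267414) = 1/258186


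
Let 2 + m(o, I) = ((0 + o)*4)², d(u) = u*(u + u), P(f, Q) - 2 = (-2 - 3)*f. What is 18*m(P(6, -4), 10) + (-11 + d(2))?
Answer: 225753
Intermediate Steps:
P(f, Q) = 2 - 5*f (P(f, Q) = 2 + (-2 - 3)*f = 2 - 5*f)
d(u) = 2*u² (d(u) = u*(2*u) = 2*u²)
m(o, I) = -2 + 16*o² (m(o, I) = -2 + ((0 + o)*4)² = -2 + (o*4)² = -2 + (4*o)² = -2 + 16*o²)
18*m(P(6, -4), 10) + (-11 + d(2)) = 18*(-2 + 16*(2 - 5*6)²) + (-11 + 2*2²) = 18*(-2 + 16*(2 - 30)²) + (-11 + 2*4) = 18*(-2 + 16*(-28)²) + (-11 + 8) = 18*(-2 + 16*784) - 3 = 18*(-2 + 12544) - 3 = 18*12542 - 3 = 225756 - 3 = 225753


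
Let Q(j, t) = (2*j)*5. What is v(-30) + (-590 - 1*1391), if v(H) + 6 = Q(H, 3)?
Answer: -2287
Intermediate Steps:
Q(j, t) = 10*j
v(H) = -6 + 10*H
v(-30) + (-590 - 1*1391) = (-6 + 10*(-30)) + (-590 - 1*1391) = (-6 - 300) + (-590 - 1391) = -306 - 1981 = -2287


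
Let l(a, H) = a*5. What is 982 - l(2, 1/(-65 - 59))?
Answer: 972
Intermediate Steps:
l(a, H) = 5*a
982 - l(2, 1/(-65 - 59)) = 982 - 5*2 = 982 - 1*10 = 982 - 10 = 972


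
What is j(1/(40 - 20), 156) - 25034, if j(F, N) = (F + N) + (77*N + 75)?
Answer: -255819/20 ≈ -12791.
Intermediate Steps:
j(F, N) = 75 + F + 78*N (j(F, N) = (F + N) + (75 + 77*N) = 75 + F + 78*N)
j(1/(40 - 20), 156) - 25034 = (75 + 1/(40 - 20) + 78*156) - 25034 = (75 + 1/20 + 12168) - 25034 = 244861/20 - 25034 = -255819/20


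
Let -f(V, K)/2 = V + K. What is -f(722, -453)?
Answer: 538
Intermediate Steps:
f(V, K) = -2*K - 2*V (f(V, K) = -2*(V + K) = -2*(K + V) = -2*K - 2*V)
-f(722, -453) = -(-2*(-453) - 2*722) = -(906 - 1444) = -1*(-538) = 538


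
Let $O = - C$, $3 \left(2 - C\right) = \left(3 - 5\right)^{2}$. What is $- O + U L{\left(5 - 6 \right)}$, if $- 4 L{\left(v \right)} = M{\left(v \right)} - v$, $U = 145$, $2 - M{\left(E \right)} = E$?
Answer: $- \frac{433}{3} \approx -144.33$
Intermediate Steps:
$M{\left(E \right)} = 2 - E$
$C = \frac{2}{3}$ ($C = 2 - \frac{\left(3 - 5\right)^{2}}{3} = 2 - \frac{\left(-2\right)^{2}}{3} = 2 - \frac{4}{3} = \frac{2}{3} \approx 0.66667$)
$L{\left(v \right)} = - \frac{1}{2} + \frac{v}{2}$ ($L{\left(v \right)} = - \frac{\left(2 - v\right) - v}{4} = - \frac{2 - 2 v}{4} = - \frac{1}{2} + \frac{v}{2}$)
$O = - \frac{2}{3}$ ($O = \left(-1\right) \frac{2}{3} = - \frac{2}{3} \approx -0.66667$)
$- O + U L{\left(5 - 6 \right)} = \left(-1\right) \left(- \frac{2}{3}\right) + 145 \left(- \frac{1}{2} + \frac{5 - 6}{2}\right) = \frac{2}{3} + 145 \left(- \frac{1}{2} + \frac{5 - 6}{2}\right) = \frac{2}{3} + 145 \left(- \frac{1}{2} + \frac{1}{2} \left(-1\right)\right) = \frac{2}{3} + 145 \left(- \frac{1}{2} - \frac{1}{2}\right) = \frac{2}{3} + 145 \left(-1\right) = \frac{2}{3} - 145 = - \frac{433}{3}$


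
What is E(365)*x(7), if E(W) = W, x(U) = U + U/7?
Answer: 2920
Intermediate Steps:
x(U) = 8*U/7 (x(U) = U + U*(1/7) = U + U/7 = 8*U/7)
E(365)*x(7) = 365*((8/7)*7) = 365*8 = 2920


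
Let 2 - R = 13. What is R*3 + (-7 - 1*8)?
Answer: -48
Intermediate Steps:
R = -11 (R = 2 - 1*13 = 2 - 13 = -11)
R*3 + (-7 - 1*8) = -11*3 + (-7 - 1*8) = -33 + (-7 - 8) = -33 - 15 = -48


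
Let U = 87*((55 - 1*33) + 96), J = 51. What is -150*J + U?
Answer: 2616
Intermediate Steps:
U = 10266 (U = 87*((55 - 33) + 96) = 87*(22 + 96) = 87*118 = 10266)
-150*J + U = -150*51 + 10266 = -7650 + 10266 = 2616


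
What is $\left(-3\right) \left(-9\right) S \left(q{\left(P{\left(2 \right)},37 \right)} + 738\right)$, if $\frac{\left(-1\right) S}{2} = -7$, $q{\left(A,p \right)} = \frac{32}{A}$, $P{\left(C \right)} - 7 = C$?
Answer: $280308$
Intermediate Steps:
$P{\left(C \right)} = 7 + C$
$S = 14$ ($S = \left(-2\right) \left(-7\right) = 14$)
$\left(-3\right) \left(-9\right) S \left(q{\left(P{\left(2 \right)},37 \right)} + 738\right) = \left(-3\right) \left(-9\right) 14 \left(\frac{32}{7 + 2} + 738\right) = 27 \cdot 14 \left(\frac{32}{9} + 738\right) = 378 \left(32 \cdot \frac{1}{9} + 738\right) = 378 \left(\frac{32}{9} + 738\right) = 378 \cdot \frac{6674}{9} = 280308$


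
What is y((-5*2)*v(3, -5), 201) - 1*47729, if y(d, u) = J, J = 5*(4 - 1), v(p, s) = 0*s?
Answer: -47714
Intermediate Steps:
v(p, s) = 0
J = 15 (J = 5*3 = 15)
y(d, u) = 15
y((-5*2)*v(3, -5), 201) - 1*47729 = 15 - 1*47729 = 15 - 47729 = -47714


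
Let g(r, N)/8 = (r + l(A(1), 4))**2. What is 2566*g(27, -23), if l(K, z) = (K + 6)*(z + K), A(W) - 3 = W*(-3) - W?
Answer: 36211392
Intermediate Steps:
A(W) = 3 - 4*W (A(W) = 3 + (W*(-3) - W) = 3 + (-3*W - W) = 3 - 4*W)
l(K, z) = (6 + K)*(K + z)
g(r, N) = 8*(15 + r)**2 (g(r, N) = 8*(r + ((3 - 4*1)**2 + 6*(3 - 4*1) + 6*4 + (3 - 4*1)*4))**2 = 8*(r + ((3 - 4)**2 + 6*(3 - 4) + 24 + (3 - 4)*4))**2 = 8*(r + ((-1)**2 + 6*(-1) + 24 - 1*4))**2 = 8*(r + (1 - 6 + 24 - 4))**2 = 8*(r + 15)**2 = 8*(15 + r)**2)
2566*g(27, -23) = 2566*(8*(15 + 27)**2) = 2566*(8*42**2) = 2566*(8*1764) = 2566*14112 = 36211392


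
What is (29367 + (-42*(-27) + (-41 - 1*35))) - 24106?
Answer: 6319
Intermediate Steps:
(29367 + (-42*(-27) + (-41 - 1*35))) - 24106 = (29367 + (1134 + (-41 - 35))) - 24106 = (29367 + (1134 - 76)) - 24106 = (29367 + 1058) - 24106 = 30425 - 24106 = 6319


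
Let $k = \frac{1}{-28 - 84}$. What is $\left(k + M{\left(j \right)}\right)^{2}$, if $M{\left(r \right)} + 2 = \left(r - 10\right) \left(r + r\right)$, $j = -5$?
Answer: $\frac{274730625}{12544} \approx 21901.0$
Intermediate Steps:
$M{\left(r \right)} = -2 + 2 r \left(-10 + r\right)$ ($M{\left(r \right)} = -2 + \left(r - 10\right) \left(r + r\right) = -2 + \left(-10 + r\right) 2 r = -2 + 2 r \left(-10 + r\right)$)
$k = - \frac{1}{112}$ ($k = \frac{1}{-112} = - \frac{1}{112} \approx -0.0089286$)
$\left(k + M{\left(j \right)}\right)^{2} = \left(- \frac{1}{112} - \left(-98 - 50\right)\right)^{2} = \left(- \frac{1}{112} + \left(-2 + 100 + 2 \cdot 25\right)\right)^{2} = \left(- \frac{1}{112} + \left(-2 + 100 + 50\right)\right)^{2} = \left(- \frac{1}{112} + 148\right)^{2} = \left(\frac{16575}{112}\right)^{2} = \frac{274730625}{12544}$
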